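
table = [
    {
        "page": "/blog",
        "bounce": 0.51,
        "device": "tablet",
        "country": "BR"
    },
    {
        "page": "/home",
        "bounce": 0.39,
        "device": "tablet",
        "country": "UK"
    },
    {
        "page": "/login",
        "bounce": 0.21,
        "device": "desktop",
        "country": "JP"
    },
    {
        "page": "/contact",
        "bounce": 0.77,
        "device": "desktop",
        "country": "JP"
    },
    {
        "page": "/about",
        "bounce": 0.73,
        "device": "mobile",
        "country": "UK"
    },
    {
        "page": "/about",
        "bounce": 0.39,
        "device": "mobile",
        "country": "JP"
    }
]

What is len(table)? 6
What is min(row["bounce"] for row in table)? 0.21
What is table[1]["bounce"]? 0.39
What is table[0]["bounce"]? 0.51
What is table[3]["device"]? "desktop"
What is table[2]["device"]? "desktop"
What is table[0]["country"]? "BR"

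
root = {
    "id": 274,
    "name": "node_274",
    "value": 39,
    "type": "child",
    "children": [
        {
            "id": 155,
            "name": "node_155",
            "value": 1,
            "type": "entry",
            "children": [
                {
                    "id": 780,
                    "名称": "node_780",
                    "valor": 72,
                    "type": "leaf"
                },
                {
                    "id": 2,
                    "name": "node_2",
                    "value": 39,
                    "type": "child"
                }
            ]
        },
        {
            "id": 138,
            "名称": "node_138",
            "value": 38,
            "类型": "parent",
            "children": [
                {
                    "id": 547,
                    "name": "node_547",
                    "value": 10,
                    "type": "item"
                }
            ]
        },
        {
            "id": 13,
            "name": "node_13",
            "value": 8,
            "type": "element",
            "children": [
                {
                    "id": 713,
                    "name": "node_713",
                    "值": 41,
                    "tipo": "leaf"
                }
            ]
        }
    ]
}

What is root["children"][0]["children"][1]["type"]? "child"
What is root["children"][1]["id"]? 138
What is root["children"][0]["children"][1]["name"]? "node_2"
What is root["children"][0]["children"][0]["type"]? "leaf"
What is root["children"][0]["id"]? 155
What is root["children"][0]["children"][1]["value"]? 39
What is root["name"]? "node_274"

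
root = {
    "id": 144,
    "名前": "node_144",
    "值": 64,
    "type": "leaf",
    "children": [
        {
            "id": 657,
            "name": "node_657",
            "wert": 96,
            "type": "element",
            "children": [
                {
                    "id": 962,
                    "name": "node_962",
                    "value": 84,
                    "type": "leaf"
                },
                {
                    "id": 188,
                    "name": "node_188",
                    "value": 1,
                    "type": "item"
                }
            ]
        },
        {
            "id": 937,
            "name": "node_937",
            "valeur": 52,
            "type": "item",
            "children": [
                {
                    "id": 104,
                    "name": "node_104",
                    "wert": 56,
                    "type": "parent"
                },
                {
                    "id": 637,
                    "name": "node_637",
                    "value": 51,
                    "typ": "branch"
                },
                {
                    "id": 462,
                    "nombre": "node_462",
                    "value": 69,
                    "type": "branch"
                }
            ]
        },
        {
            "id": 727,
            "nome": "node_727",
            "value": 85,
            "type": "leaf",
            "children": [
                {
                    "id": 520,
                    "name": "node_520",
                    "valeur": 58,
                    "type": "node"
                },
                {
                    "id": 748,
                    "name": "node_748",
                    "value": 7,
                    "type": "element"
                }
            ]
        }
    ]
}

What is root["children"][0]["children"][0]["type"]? "leaf"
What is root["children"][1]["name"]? "node_937"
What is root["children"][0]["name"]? "node_657"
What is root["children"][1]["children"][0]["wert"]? 56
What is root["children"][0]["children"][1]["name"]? "node_188"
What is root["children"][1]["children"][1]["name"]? "node_637"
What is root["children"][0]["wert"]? 96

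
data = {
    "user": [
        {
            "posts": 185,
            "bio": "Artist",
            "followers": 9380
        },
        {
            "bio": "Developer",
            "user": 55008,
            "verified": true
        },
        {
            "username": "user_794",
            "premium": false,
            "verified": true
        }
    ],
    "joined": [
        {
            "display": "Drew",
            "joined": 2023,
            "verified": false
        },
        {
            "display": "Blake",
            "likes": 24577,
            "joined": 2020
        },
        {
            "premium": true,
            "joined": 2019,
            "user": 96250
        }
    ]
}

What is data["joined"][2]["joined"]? 2019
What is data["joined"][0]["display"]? "Drew"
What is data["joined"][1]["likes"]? 24577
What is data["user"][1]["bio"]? "Developer"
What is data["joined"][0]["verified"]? False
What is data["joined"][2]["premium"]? True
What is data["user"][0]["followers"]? 9380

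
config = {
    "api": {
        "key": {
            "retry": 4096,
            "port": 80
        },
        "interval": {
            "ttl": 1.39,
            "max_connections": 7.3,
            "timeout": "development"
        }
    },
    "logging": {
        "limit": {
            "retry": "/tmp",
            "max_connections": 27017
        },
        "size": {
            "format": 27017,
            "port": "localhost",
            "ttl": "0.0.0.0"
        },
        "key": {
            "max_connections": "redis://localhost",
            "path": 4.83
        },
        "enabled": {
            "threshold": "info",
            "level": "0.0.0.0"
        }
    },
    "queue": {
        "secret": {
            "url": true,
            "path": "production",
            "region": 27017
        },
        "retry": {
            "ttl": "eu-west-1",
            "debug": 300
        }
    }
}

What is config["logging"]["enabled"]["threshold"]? "info"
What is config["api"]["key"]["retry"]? 4096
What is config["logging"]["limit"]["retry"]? "/tmp"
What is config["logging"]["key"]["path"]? 4.83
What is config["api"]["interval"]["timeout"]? "development"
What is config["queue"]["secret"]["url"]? True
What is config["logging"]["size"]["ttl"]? "0.0.0.0"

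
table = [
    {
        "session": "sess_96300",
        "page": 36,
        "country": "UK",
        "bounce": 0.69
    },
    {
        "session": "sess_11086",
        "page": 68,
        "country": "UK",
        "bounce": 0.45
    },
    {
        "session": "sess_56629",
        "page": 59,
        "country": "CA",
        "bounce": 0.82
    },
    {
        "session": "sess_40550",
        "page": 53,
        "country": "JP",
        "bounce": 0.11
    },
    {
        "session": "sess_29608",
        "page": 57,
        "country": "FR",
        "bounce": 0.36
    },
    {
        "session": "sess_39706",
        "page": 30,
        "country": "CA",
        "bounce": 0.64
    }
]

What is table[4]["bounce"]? 0.36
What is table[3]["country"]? "JP"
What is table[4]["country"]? "FR"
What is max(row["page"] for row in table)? 68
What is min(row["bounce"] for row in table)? 0.11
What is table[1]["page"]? 68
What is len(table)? 6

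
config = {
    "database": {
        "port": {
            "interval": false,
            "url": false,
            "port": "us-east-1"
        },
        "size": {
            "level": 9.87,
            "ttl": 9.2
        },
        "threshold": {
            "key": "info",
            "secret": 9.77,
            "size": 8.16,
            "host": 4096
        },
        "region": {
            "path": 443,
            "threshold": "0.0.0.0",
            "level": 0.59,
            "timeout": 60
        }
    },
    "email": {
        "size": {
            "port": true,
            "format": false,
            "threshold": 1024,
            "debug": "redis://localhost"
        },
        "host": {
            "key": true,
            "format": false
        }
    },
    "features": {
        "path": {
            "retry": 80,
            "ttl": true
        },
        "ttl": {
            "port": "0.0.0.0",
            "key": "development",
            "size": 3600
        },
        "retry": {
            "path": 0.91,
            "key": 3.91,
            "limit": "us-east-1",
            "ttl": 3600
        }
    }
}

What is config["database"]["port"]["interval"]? False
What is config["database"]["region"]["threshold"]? "0.0.0.0"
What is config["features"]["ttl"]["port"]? "0.0.0.0"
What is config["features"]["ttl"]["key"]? "development"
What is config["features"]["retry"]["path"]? 0.91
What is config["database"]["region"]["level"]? 0.59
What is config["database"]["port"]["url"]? False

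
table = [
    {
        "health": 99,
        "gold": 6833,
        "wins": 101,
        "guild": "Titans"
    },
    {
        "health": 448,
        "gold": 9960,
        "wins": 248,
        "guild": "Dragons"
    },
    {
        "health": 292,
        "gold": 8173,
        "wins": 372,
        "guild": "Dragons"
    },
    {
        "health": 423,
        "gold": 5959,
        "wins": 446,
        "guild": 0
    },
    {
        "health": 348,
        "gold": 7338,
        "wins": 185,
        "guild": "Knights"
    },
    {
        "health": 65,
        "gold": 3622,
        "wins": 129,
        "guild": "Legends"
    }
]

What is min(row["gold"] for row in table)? 3622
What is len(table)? 6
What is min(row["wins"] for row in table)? 101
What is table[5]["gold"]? 3622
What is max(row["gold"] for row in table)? 9960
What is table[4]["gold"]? 7338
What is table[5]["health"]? 65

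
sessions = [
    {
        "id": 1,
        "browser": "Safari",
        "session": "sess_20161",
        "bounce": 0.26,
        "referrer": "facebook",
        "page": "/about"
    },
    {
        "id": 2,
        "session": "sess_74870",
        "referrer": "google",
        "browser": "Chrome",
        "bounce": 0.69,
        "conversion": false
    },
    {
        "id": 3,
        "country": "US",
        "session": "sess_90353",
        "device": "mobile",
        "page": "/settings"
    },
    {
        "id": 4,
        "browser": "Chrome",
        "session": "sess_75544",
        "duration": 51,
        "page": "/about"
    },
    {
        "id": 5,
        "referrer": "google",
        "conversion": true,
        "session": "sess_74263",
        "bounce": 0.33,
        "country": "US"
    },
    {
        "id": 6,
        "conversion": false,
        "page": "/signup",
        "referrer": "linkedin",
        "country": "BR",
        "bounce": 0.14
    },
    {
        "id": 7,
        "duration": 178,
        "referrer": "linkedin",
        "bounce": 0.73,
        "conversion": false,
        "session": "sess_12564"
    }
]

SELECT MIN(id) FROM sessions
1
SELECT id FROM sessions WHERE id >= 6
[6, 7]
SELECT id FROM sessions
[1, 2, 3, 4, 5, 6, 7]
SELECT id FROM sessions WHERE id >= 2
[2, 3, 4, 5, 6, 7]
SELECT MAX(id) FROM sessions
7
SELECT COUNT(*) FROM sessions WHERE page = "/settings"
1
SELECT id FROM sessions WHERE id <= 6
[1, 2, 3, 4, 5, 6]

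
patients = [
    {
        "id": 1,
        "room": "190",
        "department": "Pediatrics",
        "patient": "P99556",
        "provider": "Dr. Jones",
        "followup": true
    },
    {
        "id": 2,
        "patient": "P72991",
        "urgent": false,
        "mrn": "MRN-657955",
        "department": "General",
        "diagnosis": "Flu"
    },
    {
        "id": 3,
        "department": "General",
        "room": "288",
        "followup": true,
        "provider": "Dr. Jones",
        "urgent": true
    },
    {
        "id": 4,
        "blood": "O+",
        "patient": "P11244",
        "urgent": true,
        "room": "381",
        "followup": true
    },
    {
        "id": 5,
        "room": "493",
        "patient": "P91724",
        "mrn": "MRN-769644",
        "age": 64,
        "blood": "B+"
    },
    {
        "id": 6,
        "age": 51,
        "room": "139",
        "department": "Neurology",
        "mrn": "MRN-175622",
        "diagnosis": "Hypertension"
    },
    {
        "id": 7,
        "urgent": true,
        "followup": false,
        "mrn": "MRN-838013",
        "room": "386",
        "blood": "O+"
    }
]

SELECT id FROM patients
[1, 2, 3, 4, 5, 6, 7]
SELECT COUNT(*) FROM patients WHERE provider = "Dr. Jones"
2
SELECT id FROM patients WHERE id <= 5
[1, 2, 3, 4, 5]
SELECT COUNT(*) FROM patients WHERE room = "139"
1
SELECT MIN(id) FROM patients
1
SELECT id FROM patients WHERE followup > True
[]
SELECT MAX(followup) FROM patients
True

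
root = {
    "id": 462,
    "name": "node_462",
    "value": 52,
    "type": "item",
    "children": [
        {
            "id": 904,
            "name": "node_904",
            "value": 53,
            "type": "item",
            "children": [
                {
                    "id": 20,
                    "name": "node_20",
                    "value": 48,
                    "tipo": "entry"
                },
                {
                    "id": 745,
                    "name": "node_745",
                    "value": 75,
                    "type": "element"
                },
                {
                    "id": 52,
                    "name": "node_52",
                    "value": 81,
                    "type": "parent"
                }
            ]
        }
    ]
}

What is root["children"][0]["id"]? 904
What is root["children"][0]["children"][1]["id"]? 745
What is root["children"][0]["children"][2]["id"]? 52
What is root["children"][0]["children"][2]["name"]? "node_52"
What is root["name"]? "node_462"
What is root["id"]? 462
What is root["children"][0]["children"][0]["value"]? 48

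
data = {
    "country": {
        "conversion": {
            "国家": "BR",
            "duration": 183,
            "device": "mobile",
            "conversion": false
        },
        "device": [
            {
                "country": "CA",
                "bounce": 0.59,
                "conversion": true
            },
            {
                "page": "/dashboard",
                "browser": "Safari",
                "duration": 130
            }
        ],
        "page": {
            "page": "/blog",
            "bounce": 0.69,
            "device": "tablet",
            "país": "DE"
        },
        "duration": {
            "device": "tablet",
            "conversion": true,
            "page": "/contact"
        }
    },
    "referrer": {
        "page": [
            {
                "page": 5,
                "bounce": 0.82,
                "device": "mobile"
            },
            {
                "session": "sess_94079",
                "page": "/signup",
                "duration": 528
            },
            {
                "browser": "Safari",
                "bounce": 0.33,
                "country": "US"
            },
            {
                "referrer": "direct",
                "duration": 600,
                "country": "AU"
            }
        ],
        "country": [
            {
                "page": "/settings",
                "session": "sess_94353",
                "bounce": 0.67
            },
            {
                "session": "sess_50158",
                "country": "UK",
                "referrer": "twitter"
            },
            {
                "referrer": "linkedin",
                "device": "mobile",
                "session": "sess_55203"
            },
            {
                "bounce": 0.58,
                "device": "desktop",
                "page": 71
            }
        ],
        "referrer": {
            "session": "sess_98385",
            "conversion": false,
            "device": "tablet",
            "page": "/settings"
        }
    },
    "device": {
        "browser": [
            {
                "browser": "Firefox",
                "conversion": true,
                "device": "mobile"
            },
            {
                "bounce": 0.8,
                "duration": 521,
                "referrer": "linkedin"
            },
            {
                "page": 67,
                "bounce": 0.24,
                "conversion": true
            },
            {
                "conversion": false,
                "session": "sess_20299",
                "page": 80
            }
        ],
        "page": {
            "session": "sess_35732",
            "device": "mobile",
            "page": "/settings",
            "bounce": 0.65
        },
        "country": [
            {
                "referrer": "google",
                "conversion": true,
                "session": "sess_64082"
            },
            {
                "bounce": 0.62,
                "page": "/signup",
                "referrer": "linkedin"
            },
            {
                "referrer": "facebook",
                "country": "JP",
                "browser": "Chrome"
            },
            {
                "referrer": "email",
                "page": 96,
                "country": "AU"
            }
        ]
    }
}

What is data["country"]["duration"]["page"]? "/contact"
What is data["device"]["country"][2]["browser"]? "Chrome"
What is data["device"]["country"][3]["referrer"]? "email"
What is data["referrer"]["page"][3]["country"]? "AU"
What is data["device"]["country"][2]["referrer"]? "facebook"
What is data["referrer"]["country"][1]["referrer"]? "twitter"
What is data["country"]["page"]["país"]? "DE"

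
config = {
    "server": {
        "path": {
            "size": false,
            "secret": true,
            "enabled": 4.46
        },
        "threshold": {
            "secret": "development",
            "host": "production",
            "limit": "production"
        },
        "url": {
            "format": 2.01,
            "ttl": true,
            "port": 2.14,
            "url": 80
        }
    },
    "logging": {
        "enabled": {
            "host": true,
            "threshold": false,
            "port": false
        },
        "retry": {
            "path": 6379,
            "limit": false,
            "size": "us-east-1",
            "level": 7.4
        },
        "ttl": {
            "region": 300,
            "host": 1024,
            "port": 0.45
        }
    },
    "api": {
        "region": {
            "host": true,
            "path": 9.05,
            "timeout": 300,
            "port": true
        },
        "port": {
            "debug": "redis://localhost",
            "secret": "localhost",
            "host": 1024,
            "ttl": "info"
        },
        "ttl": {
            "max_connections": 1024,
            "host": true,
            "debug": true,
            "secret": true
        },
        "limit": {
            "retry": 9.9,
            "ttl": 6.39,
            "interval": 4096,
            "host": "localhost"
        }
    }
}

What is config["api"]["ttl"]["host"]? True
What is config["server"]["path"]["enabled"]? 4.46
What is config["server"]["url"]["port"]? 2.14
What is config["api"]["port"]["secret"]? "localhost"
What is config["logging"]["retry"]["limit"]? False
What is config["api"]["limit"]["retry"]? 9.9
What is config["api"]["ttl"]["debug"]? True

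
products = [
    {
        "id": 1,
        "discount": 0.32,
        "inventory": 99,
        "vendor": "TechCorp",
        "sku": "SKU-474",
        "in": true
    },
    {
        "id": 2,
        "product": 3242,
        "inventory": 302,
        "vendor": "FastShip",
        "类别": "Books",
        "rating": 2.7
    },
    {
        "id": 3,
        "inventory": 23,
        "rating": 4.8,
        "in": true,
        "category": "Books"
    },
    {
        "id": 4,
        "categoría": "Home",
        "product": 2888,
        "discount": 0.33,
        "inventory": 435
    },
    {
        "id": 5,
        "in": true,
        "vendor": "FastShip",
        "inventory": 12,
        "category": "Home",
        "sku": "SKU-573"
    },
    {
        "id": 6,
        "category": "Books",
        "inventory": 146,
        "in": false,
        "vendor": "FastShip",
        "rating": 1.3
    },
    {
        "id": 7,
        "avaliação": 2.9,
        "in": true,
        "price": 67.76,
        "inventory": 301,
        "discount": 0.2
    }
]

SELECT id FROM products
[1, 2, 3, 4, 5, 6, 7]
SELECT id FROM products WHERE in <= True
[1, 3, 5, 6, 7]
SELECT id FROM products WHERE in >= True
[1, 3, 5, 7]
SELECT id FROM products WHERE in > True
[]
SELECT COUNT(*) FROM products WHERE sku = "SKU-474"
1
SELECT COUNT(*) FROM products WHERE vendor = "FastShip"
3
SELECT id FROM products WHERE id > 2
[3, 4, 5, 6, 7]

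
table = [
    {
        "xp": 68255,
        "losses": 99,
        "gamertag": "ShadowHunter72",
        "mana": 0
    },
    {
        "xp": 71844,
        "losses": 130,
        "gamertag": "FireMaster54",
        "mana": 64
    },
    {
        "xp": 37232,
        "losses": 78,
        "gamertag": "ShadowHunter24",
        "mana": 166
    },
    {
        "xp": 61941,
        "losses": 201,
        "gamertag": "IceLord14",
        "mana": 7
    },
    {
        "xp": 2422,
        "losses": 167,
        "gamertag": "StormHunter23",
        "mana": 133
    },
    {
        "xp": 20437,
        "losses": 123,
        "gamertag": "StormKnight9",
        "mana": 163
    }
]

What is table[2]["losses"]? 78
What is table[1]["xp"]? 71844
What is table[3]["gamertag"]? "IceLord14"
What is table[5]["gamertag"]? "StormKnight9"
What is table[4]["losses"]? 167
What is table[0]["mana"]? 0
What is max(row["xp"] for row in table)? 71844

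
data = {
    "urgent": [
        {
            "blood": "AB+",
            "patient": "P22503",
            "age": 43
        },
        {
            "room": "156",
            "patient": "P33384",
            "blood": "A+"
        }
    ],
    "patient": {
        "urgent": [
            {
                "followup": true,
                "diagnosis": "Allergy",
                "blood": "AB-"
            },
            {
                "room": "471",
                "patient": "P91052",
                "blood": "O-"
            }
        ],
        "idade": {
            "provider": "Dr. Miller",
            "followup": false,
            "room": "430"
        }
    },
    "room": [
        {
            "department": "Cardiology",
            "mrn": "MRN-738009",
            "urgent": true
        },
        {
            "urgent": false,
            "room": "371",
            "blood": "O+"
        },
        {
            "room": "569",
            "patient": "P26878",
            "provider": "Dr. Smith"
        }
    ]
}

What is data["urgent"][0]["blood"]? "AB+"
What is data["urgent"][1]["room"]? "156"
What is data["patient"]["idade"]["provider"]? "Dr. Miller"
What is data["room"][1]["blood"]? "O+"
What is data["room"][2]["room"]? "569"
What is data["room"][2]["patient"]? "P26878"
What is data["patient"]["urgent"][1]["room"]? "471"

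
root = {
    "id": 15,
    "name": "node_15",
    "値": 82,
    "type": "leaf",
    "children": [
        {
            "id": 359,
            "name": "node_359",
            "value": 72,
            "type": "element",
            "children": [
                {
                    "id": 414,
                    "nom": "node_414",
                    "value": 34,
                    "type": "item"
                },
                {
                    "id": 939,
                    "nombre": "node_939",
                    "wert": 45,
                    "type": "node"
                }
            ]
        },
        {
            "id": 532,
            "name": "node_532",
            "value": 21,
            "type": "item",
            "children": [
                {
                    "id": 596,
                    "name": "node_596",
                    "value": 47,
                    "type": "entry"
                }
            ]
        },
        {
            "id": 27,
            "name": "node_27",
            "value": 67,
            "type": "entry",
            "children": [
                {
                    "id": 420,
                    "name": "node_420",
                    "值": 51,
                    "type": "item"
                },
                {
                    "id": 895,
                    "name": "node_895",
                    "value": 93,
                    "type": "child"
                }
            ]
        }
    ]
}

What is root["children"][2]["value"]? 67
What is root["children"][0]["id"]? 359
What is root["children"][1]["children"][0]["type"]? "entry"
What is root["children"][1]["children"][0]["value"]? 47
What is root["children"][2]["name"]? "node_27"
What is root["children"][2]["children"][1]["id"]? 895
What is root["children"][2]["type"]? "entry"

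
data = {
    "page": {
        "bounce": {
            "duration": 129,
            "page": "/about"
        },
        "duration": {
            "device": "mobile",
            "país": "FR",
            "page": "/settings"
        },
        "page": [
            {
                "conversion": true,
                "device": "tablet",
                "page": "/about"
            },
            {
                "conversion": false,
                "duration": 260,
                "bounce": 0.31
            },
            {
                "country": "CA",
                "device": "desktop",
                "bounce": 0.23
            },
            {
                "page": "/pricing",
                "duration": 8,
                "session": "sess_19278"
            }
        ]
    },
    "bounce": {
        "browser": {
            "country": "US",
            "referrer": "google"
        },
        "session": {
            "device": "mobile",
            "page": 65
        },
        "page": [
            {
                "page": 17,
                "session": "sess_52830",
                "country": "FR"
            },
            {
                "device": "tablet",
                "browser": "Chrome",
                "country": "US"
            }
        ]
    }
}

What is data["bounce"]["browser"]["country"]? "US"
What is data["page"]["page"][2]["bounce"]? 0.23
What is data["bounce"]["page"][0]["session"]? "sess_52830"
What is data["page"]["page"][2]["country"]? "CA"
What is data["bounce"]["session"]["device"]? "mobile"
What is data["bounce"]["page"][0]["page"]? 17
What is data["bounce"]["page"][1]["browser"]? "Chrome"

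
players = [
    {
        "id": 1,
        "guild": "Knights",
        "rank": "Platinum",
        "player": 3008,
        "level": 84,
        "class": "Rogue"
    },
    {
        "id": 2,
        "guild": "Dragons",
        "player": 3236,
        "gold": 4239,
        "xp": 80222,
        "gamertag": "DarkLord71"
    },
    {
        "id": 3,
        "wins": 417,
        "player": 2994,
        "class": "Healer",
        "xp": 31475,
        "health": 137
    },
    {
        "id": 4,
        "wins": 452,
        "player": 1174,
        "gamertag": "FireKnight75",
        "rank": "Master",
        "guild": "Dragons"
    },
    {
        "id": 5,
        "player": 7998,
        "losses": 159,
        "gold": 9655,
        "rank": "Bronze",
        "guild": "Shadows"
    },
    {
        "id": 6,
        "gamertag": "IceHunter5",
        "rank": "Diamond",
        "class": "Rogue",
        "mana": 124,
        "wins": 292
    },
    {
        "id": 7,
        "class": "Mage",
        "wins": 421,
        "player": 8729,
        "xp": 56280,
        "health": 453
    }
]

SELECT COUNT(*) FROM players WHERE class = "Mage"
1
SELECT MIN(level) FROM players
84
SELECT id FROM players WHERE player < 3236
[1, 3, 4]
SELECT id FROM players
[1, 2, 3, 4, 5, 6, 7]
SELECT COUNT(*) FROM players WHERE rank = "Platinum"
1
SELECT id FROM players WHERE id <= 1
[1]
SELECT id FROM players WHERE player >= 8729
[7]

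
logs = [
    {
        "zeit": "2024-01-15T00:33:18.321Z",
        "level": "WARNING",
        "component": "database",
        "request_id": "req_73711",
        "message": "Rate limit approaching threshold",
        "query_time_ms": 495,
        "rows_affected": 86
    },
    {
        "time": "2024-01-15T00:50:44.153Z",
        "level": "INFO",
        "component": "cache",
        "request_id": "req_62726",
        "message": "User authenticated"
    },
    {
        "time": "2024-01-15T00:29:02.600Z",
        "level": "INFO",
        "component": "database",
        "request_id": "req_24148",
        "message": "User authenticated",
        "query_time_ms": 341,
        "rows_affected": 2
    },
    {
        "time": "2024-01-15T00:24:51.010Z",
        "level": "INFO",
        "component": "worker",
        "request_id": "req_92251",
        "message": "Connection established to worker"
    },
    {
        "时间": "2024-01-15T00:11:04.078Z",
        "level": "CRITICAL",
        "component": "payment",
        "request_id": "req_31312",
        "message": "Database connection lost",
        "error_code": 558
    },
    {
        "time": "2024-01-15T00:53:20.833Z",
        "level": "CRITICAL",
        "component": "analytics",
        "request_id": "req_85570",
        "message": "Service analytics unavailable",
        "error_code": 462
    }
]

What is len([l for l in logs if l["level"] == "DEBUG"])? 0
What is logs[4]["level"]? "CRITICAL"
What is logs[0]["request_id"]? "req_73711"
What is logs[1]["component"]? "cache"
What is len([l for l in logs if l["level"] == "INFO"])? 3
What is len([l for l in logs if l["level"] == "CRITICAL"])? 2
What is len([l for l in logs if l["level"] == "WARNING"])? 1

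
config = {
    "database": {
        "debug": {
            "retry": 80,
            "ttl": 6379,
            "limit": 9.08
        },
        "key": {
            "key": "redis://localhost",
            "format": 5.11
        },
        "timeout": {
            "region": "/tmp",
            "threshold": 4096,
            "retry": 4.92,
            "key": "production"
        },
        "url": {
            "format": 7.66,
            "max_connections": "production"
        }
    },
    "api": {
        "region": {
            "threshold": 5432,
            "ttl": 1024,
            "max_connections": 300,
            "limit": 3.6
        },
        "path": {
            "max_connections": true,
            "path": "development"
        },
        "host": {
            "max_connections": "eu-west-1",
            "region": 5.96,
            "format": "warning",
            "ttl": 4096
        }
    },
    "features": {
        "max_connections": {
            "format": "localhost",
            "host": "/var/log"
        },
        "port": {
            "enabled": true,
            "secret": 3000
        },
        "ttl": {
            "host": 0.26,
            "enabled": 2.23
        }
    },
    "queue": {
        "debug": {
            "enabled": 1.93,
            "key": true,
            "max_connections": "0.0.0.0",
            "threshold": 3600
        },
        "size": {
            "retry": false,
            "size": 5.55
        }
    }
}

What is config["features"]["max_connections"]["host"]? "/var/log"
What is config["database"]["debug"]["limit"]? 9.08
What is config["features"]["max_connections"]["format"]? "localhost"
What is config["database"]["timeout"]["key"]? "production"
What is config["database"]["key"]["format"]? 5.11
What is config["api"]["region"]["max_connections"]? 300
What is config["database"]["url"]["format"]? 7.66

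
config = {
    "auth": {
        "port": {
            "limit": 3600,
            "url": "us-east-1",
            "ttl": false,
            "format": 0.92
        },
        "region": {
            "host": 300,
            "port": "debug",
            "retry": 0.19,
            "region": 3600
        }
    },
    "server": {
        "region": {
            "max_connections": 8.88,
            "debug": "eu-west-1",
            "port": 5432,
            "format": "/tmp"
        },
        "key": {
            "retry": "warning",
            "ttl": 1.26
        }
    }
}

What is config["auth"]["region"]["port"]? "debug"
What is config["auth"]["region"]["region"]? 3600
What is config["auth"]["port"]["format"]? 0.92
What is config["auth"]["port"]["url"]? "us-east-1"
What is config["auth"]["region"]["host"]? 300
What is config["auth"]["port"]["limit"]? 3600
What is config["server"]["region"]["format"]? "/tmp"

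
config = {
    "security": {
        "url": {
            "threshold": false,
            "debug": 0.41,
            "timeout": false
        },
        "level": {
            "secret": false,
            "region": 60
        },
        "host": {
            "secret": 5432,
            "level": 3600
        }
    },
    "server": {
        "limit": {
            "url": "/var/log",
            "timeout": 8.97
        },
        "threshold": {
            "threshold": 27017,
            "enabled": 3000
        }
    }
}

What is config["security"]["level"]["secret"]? False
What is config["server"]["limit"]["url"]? "/var/log"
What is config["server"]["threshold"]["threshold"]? 27017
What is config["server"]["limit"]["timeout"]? 8.97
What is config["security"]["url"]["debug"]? 0.41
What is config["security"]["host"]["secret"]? 5432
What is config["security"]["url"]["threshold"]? False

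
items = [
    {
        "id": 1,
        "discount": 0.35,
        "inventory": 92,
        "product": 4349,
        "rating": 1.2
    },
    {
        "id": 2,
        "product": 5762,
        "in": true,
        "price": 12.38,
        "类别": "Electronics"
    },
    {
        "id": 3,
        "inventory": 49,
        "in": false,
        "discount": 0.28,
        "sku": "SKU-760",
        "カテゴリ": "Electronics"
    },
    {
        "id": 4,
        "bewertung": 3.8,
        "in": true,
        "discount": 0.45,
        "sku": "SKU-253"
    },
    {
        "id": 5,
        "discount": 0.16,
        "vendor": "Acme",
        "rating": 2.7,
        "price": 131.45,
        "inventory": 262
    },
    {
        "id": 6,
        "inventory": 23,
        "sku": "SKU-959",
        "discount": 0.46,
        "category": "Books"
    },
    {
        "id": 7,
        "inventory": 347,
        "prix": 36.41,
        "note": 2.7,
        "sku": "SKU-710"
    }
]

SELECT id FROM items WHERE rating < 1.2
[]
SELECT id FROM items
[1, 2, 3, 4, 5, 6, 7]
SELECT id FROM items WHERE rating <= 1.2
[1]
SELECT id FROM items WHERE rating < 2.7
[1]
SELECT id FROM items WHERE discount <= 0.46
[1, 3, 4, 5, 6]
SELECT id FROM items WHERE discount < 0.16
[]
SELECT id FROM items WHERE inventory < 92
[3, 6]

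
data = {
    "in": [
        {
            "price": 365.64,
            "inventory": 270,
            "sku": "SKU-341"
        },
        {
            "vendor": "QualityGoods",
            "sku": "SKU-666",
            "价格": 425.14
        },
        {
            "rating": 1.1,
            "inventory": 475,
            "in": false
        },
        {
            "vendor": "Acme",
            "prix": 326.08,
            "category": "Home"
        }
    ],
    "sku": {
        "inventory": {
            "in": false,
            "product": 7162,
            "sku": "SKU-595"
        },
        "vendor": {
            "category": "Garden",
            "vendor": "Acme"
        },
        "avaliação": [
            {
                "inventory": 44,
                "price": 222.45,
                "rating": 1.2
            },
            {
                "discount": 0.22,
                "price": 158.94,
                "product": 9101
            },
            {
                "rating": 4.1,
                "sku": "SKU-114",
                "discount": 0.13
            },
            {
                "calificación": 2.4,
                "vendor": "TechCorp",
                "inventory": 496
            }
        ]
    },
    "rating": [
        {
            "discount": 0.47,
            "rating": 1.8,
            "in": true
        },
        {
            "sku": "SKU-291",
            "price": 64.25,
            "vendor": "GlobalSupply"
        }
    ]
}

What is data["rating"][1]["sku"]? "SKU-291"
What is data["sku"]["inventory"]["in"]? False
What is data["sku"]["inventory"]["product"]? 7162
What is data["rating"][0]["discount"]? 0.47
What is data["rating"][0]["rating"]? 1.8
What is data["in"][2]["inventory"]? 475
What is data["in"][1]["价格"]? 425.14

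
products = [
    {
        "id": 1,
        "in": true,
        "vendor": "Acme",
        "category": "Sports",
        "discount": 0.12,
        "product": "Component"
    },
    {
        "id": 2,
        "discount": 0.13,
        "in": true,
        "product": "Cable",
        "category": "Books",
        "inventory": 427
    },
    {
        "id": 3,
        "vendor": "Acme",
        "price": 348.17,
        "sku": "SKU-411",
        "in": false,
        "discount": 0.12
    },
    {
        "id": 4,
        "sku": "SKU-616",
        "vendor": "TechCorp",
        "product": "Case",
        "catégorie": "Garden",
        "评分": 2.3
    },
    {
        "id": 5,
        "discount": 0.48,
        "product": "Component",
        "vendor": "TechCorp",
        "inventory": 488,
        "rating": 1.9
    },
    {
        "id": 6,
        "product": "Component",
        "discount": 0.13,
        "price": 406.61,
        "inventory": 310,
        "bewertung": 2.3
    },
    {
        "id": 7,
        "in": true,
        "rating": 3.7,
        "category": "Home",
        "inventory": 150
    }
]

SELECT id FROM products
[1, 2, 3, 4, 5, 6, 7]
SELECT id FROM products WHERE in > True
[]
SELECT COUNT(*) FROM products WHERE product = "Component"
3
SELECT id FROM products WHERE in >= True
[1, 2, 7]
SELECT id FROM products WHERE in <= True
[1, 2, 3, 7]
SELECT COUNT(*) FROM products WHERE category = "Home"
1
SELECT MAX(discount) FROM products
0.48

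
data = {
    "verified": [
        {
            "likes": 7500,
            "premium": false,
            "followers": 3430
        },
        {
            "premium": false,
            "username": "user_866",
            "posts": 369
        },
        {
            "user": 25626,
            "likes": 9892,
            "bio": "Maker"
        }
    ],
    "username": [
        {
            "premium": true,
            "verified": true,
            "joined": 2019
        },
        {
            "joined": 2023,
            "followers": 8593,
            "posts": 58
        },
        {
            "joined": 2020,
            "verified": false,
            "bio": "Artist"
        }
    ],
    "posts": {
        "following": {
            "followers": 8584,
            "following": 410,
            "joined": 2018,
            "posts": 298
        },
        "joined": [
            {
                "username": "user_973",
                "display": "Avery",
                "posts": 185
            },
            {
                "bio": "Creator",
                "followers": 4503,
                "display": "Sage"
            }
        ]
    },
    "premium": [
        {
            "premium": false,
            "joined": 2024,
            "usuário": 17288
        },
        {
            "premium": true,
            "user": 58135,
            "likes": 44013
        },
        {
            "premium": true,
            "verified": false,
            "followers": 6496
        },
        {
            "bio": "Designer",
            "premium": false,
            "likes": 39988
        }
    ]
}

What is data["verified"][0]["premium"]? False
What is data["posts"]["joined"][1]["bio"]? "Creator"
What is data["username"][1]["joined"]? 2023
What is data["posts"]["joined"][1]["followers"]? 4503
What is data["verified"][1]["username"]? "user_866"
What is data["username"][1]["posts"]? 58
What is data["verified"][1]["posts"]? 369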